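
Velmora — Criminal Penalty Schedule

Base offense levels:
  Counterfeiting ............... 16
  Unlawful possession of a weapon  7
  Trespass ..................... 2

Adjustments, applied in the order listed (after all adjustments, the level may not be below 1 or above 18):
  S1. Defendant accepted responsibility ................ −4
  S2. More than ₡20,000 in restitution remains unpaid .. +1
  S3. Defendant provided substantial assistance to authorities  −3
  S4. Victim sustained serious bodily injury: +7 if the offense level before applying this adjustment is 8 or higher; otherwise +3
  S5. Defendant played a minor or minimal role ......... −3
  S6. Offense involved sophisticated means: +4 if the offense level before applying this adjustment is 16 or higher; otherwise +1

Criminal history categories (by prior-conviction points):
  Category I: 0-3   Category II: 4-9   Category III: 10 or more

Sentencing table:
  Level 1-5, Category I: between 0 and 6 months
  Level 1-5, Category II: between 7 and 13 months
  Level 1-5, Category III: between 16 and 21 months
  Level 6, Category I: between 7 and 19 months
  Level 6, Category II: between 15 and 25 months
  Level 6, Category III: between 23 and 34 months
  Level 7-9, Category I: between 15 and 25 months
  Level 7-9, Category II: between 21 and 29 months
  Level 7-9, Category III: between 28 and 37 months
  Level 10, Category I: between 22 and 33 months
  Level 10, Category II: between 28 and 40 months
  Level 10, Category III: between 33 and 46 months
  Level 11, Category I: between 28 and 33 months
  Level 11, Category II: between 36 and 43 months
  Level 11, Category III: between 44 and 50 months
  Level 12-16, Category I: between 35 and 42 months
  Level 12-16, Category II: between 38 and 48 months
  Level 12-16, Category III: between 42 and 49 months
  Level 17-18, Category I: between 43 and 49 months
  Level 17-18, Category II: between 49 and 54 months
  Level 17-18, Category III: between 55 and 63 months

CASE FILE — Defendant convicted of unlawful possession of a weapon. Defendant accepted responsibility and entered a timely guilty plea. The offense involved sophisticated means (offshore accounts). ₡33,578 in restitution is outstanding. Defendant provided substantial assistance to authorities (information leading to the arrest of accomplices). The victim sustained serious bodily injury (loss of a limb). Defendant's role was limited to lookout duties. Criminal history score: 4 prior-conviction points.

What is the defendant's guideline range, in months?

7-13 months

Base offense level for unlawful possession of a weapon: 7.
S1 applies: 7 − 4 = 3.
S2 applies: 3 + 1 = 4.
S3 applies: 4 − 3 = 1.
S4 applies (level before this adjustment is 1 < 8, so +3): 1 + 3 = 4.
S5 applies: 4 − 3 = 1.
S6 applies (level before this adjustment is 1 < 16, so +1): 1 + 1 = 2.
Final offense level: 2.
Criminal history: 4 prior points → Category II (4-9).
Level 2 falls in the 1-5 band.
Grid: Level 1-5 × Category II = 7-13 months.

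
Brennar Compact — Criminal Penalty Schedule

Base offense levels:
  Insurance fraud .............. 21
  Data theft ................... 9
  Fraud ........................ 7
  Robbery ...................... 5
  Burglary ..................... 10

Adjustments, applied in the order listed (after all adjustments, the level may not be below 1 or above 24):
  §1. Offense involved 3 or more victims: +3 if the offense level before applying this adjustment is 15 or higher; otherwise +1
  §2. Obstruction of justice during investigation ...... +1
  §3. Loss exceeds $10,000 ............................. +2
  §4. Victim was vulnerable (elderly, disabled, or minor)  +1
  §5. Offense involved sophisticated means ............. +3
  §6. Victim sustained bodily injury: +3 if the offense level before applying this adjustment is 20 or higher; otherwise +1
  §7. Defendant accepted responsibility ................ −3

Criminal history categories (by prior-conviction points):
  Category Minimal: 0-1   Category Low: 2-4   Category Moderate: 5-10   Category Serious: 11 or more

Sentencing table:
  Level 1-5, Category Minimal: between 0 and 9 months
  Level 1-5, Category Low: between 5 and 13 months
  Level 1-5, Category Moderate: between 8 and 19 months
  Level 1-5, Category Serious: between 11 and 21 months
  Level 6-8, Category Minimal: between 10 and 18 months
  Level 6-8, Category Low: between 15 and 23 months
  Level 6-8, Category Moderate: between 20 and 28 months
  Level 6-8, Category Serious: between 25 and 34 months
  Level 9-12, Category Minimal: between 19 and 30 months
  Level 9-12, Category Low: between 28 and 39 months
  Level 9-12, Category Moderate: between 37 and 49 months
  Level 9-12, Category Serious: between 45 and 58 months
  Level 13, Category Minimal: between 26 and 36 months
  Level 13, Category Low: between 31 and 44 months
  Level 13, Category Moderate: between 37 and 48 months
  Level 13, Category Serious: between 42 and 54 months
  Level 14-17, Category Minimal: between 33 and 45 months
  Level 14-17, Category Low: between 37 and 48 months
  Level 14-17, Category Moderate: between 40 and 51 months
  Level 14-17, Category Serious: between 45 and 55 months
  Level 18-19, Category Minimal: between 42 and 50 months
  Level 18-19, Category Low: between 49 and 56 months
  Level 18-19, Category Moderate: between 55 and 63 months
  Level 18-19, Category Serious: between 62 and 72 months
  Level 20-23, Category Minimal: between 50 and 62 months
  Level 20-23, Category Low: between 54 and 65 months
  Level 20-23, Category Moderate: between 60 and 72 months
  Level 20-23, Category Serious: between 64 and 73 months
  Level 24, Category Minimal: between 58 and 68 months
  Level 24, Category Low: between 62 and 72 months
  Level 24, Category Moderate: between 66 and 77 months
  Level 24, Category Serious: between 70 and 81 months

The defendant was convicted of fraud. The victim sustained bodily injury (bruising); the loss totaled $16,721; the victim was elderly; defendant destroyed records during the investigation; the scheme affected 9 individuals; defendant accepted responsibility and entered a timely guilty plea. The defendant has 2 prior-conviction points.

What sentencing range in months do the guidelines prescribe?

28-39 months

Base offense level for fraud: 7.
§1 applies (level before this adjustment is 7 < 15, so +1): 7 + 1 = 8.
§2 applies: 8 + 1 = 9.
§3 applies: 9 + 2 = 11.
§4 applies: 11 + 1 = 12.
§6 applies (level before this adjustment is 12 < 20, so +1): 12 + 1 = 13.
§7 applies: 13 − 3 = 10.
Final offense level: 10.
Criminal history: 2 prior points → Category Low (2-4).
Level 10 falls in the 9-12 band.
Grid: Level 9-12 × Category Low = 28-39 months.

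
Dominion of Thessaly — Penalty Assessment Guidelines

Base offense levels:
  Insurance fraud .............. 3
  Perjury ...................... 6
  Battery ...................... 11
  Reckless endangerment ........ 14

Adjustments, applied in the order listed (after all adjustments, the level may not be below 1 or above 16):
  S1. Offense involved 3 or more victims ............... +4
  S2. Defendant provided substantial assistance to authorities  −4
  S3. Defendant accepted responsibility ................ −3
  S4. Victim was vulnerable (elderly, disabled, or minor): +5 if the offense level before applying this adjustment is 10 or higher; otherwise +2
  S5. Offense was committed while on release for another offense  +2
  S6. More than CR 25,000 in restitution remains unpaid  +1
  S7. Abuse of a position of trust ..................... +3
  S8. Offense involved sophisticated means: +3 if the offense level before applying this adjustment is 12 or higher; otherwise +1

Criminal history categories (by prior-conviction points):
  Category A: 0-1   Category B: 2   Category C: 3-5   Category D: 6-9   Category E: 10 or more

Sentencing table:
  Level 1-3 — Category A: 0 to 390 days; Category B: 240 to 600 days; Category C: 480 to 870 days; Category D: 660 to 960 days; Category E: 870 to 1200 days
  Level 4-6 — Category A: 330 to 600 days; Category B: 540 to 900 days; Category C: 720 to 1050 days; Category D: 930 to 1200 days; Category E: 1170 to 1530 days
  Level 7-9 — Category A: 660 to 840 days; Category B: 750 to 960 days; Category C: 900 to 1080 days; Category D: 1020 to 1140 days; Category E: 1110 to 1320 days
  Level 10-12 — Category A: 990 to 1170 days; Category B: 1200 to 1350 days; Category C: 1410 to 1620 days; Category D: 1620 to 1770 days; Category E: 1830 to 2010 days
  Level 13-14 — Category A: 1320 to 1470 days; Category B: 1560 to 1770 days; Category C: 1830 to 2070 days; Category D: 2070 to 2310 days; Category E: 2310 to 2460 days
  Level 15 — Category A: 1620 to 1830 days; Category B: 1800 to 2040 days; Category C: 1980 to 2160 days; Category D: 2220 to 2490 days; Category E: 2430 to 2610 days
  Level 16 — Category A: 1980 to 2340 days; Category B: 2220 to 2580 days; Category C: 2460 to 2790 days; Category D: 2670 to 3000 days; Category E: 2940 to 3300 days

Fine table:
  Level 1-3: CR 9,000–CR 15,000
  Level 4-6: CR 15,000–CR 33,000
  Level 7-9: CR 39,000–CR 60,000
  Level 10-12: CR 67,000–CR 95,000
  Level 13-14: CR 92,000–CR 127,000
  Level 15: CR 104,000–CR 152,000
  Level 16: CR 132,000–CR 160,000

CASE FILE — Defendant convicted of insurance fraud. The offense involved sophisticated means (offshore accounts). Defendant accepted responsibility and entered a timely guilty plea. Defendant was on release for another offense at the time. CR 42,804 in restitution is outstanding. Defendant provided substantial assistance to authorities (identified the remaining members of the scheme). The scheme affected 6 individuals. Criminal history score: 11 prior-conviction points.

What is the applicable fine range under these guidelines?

Base offense level for insurance fraud: 3.
S1 applies: 3 + 4 = 7.
S2 applies: 7 − 4 = 3.
S3 applies: 3 − 3 = 0.
S5 applies: 0 + 2 = 2.
S6 applies: 2 + 1 = 3.
S8 applies (level before this adjustment is 3 < 12, so +1): 3 + 1 = 4.
Final offense level: 4.
Level 4 falls in the 4-6 band.
Fine table: Level 4-6 → CR 15,000–CR 33,000.

CR 15,000–CR 33,000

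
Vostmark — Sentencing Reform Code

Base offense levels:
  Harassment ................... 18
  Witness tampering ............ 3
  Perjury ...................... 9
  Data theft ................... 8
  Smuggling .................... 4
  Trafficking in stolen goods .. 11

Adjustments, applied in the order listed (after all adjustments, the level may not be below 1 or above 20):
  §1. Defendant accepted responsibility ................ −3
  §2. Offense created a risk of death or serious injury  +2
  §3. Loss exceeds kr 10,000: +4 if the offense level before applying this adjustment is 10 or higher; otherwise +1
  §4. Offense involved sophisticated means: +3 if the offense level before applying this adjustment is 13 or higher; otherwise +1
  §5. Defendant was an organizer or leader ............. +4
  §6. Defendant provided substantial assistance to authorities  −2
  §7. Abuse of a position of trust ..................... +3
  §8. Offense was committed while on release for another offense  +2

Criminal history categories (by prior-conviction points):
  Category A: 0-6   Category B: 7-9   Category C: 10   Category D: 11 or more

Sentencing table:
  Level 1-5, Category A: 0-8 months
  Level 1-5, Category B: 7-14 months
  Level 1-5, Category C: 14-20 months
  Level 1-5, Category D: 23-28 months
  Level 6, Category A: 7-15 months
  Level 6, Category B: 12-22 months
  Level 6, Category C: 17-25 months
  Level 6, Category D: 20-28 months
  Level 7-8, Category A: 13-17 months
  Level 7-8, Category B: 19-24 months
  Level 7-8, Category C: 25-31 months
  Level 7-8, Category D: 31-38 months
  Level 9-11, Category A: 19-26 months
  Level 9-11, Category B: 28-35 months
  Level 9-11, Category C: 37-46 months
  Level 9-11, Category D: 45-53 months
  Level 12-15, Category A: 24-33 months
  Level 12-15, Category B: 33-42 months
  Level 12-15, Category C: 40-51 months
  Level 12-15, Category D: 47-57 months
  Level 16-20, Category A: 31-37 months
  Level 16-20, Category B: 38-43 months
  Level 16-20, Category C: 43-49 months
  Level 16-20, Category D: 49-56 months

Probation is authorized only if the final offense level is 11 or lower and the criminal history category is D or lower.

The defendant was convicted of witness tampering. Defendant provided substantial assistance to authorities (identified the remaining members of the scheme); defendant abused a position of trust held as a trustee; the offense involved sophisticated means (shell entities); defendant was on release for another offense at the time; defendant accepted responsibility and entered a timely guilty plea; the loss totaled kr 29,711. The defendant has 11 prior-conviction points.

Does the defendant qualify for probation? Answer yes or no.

Yes

Base offense level for witness tampering: 3.
§1 applies: 3 − 3 = 0.
§2 does not apply.
§3 applies (level before this adjustment is 0 < 10, so +1): 0 + 1 = 1.
§4 applies (level before this adjustment is 1 < 13, so +1): 1 + 1 = 2.
§6 applies: 2 − 2 = 0.
§7 applies: 0 + 3 = 3.
§8 applies: 3 + 2 = 5.
Final offense level: 5.
Criminal history: 11 prior points → Category D (11+).
Level 5 falls in the 1-5 band.
Grid: Level 1-5 × Category D = 23-28 months.
Probation check: level 5 ≤ 11 and category D ≤ D → eligible.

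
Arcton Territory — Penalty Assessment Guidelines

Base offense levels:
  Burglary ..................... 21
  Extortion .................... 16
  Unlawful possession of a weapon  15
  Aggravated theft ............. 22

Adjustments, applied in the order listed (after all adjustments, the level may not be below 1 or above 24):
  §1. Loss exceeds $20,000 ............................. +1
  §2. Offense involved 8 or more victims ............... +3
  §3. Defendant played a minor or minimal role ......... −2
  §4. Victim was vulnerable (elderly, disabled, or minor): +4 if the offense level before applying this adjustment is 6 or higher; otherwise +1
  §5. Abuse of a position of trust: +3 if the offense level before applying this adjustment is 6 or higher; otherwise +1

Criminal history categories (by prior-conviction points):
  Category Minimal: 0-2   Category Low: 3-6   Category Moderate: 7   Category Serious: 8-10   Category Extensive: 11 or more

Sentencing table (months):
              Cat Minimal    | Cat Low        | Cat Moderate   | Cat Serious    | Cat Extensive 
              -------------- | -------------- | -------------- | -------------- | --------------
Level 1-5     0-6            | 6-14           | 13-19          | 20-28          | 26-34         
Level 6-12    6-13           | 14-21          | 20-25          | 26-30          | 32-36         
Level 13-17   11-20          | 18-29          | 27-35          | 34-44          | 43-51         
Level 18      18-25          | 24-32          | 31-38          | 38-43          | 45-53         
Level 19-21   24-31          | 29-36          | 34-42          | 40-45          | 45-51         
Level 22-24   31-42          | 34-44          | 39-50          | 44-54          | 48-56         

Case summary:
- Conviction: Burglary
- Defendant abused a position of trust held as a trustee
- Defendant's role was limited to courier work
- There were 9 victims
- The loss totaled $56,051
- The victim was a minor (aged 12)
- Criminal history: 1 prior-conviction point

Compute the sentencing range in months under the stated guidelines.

31-42 months

Base offense level for burglary: 21.
§1 applies: 21 + 1 = 22.
§2 applies: 22 + 3 = 25.
§3 applies: 25 − 2 = 23.
§4 applies (level before this adjustment is 23 ≥ 6, so +4): 23 + 4 = 27.
§5 applies (level before this adjustment is 27 ≥ 6, so +3): 27 + 3 = 30.
Level 30 exceeds the maximum of 24; capped at 24.
Final offense level: 24.
Criminal history: 1 prior point → Category Minimal (0-2).
Level 24 falls in the 22-24 band.
Grid: Level 22-24 × Category Minimal = 31-42 months.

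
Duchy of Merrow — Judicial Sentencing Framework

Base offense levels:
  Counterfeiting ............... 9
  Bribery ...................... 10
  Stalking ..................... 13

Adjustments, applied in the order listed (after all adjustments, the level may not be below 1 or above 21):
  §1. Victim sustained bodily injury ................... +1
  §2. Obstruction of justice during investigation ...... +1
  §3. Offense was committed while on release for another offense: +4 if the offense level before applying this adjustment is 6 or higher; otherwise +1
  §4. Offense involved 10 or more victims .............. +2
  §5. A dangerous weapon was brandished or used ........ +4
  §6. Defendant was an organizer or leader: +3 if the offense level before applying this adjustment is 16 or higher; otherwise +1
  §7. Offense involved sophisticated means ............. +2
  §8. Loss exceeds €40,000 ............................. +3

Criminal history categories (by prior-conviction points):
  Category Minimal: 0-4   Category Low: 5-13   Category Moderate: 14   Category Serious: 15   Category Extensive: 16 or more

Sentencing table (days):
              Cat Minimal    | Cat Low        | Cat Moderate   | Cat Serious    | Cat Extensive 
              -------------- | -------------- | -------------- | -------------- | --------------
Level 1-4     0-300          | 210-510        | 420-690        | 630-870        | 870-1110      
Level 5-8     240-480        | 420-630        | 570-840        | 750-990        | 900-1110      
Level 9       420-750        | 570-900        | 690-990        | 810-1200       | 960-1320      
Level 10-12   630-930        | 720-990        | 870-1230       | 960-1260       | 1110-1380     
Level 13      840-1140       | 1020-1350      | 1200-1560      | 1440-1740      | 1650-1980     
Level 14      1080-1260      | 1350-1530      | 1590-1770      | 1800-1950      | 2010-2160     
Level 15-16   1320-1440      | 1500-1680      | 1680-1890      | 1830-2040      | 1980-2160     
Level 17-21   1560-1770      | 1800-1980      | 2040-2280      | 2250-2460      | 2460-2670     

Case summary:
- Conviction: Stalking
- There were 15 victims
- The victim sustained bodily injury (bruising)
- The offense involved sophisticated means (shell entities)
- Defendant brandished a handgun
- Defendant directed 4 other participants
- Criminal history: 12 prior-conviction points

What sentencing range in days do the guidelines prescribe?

Base offense level for stalking: 13.
§1 applies: 13 + 1 = 14.
§2 does not apply.
§4 applies: 14 + 2 = 16.
§5 applies: 16 + 4 = 20.
§6 applies (level before this adjustment is 20 ≥ 16, so +3): 20 + 3 = 23.
§7 applies: 23 + 2 = 25.
§8 does not apply.
Level 25 exceeds the maximum of 21; capped at 21.
Final offense level: 21.
Criminal history: 12 prior points → Category Low (5-13).
Level 21 falls in the 17-21 band.
Grid: Level 17-21 × Category Low = 1800-1980 days.

1800-1980 days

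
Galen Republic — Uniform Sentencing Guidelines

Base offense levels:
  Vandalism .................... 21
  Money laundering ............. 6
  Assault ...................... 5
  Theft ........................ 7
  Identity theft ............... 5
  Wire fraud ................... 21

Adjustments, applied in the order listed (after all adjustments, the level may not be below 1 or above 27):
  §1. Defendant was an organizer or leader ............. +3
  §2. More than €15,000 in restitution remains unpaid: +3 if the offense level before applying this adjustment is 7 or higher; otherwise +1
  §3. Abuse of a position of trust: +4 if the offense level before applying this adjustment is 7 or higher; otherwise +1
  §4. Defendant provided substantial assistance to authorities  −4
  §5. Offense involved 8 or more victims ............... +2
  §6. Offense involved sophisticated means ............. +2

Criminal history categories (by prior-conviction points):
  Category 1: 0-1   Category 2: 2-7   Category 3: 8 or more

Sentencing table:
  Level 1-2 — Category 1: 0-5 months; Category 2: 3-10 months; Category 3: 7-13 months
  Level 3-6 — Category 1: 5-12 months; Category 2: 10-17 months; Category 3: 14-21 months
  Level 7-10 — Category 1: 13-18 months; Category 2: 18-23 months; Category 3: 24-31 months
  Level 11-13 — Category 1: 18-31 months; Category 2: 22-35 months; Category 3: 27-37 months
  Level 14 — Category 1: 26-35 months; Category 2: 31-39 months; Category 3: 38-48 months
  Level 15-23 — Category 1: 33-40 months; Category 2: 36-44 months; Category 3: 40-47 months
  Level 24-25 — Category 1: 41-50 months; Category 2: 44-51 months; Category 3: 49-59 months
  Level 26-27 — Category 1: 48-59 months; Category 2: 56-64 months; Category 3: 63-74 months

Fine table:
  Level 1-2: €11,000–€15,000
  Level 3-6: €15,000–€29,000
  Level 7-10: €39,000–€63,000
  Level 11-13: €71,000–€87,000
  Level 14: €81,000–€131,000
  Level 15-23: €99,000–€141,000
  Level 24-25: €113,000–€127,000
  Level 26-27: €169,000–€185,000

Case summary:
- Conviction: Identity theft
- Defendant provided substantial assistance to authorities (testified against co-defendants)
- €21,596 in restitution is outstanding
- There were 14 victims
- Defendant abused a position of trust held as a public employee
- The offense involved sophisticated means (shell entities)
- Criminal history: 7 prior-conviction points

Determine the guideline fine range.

€39,000–€63,000

Base offense level for identity theft: 5.
§2 applies (level before this adjustment is 5 < 7, so +1): 5 + 1 = 6.
§3 applies (level before this adjustment is 6 < 7, so +1): 6 + 1 = 7.
§4 applies: 7 − 4 = 3.
§5 applies: 3 + 2 = 5.
§6 applies: 5 + 2 = 7.
Final offense level: 7.
Level 7 falls in the 7-10 band.
Fine table: Level 7-10 → €39,000–€63,000.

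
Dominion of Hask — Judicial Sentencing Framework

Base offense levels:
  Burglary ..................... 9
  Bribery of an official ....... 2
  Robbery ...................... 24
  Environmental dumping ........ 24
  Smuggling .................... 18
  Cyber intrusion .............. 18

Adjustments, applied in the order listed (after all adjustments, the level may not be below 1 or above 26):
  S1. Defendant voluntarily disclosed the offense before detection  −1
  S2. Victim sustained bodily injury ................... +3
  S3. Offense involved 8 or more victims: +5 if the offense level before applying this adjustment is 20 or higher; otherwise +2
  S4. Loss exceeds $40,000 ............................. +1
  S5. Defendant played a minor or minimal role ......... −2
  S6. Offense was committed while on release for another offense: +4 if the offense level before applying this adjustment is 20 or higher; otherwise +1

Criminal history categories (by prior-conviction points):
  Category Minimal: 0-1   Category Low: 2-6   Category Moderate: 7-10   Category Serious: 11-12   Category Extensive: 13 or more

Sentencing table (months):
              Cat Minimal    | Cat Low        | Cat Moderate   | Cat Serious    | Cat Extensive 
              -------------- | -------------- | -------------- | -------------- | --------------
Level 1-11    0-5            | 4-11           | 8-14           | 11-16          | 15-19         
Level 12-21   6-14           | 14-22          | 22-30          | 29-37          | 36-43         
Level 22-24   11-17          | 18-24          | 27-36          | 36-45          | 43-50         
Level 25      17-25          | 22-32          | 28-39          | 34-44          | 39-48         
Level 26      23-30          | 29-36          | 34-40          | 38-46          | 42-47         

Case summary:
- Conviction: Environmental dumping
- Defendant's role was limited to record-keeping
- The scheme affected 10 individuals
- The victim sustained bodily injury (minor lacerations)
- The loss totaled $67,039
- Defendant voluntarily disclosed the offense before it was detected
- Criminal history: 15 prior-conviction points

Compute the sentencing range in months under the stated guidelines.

Base offense level for environmental dumping: 24.
S1 applies: 24 − 1 = 23.
S2 applies: 23 + 3 = 26.
S3 applies (level before this adjustment is 26 ≥ 20, so +5): 26 + 5 = 31.
S4 applies: 31 + 1 = 32.
S5 applies: 32 − 2 = 30.
Level 30 exceeds the maximum of 26; capped at 26.
Final offense level: 26.
Criminal history: 15 prior points → Category Extensive (13+).
Level 26 falls in the 26 band.
Grid: Level 26 × Category Extensive = 42-47 months.

42-47 months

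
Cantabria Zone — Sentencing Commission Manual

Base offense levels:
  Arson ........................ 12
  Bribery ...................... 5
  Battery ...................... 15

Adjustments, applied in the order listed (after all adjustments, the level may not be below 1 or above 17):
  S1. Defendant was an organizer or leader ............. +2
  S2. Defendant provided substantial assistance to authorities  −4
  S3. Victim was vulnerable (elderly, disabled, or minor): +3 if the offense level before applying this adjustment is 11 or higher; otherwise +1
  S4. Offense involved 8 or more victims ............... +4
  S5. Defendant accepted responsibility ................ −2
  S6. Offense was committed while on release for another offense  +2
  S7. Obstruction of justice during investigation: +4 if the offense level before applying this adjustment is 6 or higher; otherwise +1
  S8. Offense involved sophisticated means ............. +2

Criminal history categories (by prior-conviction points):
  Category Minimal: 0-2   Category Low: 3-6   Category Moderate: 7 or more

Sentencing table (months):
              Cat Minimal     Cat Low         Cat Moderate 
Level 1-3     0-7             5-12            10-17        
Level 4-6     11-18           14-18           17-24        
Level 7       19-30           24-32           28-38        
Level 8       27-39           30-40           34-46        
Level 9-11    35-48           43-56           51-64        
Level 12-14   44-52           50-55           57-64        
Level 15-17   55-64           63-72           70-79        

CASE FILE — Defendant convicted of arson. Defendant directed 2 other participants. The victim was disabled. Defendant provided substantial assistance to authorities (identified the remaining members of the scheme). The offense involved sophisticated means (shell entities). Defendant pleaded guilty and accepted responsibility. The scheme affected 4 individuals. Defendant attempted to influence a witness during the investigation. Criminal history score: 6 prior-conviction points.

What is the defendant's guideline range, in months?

63-72 months

Base offense level for arson: 12.
S1 applies: 12 + 2 = 14.
S2 applies: 14 − 4 = 10.
S3 applies (level before this adjustment is 10 < 11, so +1): 10 + 1 = 11.
S5 applies: 11 − 2 = 9.
S7 applies (level before this adjustment is 9 ≥ 6, so +4): 9 + 4 = 13.
S8 applies: 13 + 2 = 15.
Final offense level: 15.
Criminal history: 6 prior points → Category Low (3-6).
Level 15 falls in the 15-17 band.
Grid: Level 15-17 × Category Low = 63-72 months.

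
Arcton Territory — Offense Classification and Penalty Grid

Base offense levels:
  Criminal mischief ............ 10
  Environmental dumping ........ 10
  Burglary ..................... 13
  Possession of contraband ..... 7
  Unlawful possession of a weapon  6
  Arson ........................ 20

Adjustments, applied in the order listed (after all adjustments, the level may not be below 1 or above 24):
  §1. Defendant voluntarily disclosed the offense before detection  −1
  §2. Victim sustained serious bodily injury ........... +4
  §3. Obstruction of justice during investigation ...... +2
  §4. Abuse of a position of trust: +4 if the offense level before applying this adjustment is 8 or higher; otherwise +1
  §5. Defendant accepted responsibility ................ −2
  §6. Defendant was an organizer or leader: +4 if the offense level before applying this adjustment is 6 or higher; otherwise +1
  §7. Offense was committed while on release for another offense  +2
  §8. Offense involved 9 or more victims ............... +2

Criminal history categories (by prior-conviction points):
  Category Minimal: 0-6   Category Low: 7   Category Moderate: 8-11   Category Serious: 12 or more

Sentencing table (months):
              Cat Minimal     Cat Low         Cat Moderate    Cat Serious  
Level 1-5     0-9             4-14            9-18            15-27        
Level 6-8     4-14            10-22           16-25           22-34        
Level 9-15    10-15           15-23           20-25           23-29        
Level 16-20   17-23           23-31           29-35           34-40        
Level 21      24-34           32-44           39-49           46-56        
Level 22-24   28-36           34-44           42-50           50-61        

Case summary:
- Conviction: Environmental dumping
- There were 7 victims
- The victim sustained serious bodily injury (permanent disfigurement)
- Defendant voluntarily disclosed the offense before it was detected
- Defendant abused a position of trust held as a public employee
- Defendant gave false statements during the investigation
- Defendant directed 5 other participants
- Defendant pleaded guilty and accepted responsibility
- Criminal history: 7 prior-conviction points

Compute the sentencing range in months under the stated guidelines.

Base offense level for environmental dumping: 10.
§1 applies: 10 − 1 = 9.
§2 applies: 9 + 4 = 13.
§3 applies: 13 + 2 = 15.
§4 applies (level before this adjustment is 15 ≥ 8, so +4): 15 + 4 = 19.
§5 applies: 19 − 2 = 17.
§6 applies (level before this adjustment is 17 ≥ 6, so +4): 17 + 4 = 21.
§7 does not apply.
Final offense level: 21.
Criminal history: 7 prior points → Category Low (7).
Level 21 falls in the 21 band.
Grid: Level 21 × Category Low = 32-44 months.

32-44 months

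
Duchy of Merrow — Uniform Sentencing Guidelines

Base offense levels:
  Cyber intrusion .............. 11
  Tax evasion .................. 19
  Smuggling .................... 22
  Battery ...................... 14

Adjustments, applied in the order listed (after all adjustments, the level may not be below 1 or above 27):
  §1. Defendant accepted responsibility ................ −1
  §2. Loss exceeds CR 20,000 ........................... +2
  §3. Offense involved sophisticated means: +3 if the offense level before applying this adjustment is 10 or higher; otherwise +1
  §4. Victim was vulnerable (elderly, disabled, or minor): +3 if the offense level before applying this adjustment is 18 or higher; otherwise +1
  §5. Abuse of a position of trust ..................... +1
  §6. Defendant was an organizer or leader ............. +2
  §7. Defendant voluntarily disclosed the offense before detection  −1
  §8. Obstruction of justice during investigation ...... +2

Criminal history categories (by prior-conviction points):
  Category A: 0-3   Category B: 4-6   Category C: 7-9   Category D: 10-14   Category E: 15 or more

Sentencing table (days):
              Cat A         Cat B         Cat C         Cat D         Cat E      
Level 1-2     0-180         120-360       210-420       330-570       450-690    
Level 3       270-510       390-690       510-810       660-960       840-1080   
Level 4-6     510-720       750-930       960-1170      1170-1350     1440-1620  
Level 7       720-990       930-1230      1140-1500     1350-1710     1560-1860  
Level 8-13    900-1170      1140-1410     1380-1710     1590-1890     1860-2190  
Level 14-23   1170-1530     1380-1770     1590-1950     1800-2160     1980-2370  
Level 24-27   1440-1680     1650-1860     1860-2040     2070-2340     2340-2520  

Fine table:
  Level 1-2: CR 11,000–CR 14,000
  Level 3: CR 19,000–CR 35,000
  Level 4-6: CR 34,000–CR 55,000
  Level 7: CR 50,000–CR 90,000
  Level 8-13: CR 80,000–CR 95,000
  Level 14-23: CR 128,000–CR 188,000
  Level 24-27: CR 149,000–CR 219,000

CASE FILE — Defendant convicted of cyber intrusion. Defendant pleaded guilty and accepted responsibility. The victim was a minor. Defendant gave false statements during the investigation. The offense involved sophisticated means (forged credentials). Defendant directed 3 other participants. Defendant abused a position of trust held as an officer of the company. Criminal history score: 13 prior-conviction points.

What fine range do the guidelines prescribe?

CR 128,000–CR 188,000

Base offense level for cyber intrusion: 11.
§1 applies: 11 − 1 = 10.
§2 does not apply.
§3 applies (level before this adjustment is 10 ≥ 10, so +3): 10 + 3 = 13.
§4 applies (level before this adjustment is 13 < 18, so +1): 13 + 1 = 14.
§5 applies: 14 + 1 = 15.
§6 applies: 15 + 2 = 17.
§7 does not apply.
§8 applies: 17 + 2 = 19.
Final offense level: 19.
Level 19 falls in the 14-23 band.
Fine table: Level 14-23 → CR 128,000–CR 188,000.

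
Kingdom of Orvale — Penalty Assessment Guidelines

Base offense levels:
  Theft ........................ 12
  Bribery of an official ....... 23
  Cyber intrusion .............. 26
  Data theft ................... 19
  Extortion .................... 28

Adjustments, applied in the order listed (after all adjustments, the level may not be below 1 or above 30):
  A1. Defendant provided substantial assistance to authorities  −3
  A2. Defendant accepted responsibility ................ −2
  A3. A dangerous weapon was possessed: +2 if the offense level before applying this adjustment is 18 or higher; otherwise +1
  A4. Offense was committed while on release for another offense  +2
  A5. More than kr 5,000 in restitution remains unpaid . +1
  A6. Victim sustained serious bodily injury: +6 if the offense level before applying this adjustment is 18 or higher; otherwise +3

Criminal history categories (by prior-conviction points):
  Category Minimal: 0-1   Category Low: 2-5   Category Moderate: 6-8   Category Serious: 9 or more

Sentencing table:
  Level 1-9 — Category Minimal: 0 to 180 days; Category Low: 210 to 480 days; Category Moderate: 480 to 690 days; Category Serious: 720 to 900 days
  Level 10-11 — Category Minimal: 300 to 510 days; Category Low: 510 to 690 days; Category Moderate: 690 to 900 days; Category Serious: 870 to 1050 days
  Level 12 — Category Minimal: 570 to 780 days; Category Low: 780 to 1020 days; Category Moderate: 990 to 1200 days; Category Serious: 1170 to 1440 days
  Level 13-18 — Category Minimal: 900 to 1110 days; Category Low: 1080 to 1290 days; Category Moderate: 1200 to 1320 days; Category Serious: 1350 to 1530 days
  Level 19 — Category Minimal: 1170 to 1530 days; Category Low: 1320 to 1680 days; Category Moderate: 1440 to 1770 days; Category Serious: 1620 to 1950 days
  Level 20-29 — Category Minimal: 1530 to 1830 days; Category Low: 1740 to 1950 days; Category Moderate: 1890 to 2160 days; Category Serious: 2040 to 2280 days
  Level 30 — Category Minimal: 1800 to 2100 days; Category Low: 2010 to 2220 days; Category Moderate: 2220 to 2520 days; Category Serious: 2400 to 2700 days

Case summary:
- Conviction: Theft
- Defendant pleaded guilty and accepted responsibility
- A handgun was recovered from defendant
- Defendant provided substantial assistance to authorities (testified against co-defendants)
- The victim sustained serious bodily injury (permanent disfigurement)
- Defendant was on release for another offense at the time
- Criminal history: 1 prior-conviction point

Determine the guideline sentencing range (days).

900-1110 days

Base offense level for theft: 12.
A1 applies: 12 − 3 = 9.
A2 applies: 9 − 2 = 7.
A3 applies (level before this adjustment is 7 < 18, so +1): 7 + 1 = 8.
A4 applies: 8 + 2 = 10.
A6 applies (level before this adjustment is 10 < 18, so +3): 10 + 3 = 13.
Final offense level: 13.
Criminal history: 1 prior point → Category Minimal (0-1).
Level 13 falls in the 13-18 band.
Grid: Level 13-18 × Category Minimal = 900-1110 days.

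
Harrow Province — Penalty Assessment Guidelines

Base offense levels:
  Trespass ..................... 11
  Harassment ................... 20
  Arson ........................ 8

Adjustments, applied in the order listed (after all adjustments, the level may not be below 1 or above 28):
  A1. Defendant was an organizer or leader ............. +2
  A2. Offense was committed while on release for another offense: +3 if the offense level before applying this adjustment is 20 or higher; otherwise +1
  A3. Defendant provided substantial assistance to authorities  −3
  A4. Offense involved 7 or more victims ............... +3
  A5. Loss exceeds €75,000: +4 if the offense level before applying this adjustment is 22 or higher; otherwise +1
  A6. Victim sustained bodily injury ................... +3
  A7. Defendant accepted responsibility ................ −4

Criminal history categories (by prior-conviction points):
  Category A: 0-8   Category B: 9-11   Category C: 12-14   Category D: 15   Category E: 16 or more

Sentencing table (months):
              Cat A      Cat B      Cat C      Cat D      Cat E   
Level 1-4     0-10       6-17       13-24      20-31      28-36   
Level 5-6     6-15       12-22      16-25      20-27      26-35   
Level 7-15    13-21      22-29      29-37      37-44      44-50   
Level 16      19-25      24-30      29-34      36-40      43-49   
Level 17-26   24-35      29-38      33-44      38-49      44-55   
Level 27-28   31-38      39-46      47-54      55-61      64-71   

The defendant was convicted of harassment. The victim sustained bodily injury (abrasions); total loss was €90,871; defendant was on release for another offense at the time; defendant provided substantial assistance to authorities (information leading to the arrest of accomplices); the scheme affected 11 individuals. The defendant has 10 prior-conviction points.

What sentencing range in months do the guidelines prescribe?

39-46 months

Base offense level for harassment: 20.
A2 applies (level before this adjustment is 20 ≥ 20, so +3): 20 + 3 = 23.
A3 applies: 23 − 3 = 20.
A4 applies: 20 + 3 = 23.
A5 applies (level before this adjustment is 23 ≥ 22, so +4): 23 + 4 = 27.
A6 applies: 27 + 3 = 30.
Level 30 exceeds the maximum of 28; capped at 28.
Final offense level: 28.
Criminal history: 10 prior points → Category B (9-11).
Level 28 falls in the 27-28 band.
Grid: Level 27-28 × Category B = 39-46 months.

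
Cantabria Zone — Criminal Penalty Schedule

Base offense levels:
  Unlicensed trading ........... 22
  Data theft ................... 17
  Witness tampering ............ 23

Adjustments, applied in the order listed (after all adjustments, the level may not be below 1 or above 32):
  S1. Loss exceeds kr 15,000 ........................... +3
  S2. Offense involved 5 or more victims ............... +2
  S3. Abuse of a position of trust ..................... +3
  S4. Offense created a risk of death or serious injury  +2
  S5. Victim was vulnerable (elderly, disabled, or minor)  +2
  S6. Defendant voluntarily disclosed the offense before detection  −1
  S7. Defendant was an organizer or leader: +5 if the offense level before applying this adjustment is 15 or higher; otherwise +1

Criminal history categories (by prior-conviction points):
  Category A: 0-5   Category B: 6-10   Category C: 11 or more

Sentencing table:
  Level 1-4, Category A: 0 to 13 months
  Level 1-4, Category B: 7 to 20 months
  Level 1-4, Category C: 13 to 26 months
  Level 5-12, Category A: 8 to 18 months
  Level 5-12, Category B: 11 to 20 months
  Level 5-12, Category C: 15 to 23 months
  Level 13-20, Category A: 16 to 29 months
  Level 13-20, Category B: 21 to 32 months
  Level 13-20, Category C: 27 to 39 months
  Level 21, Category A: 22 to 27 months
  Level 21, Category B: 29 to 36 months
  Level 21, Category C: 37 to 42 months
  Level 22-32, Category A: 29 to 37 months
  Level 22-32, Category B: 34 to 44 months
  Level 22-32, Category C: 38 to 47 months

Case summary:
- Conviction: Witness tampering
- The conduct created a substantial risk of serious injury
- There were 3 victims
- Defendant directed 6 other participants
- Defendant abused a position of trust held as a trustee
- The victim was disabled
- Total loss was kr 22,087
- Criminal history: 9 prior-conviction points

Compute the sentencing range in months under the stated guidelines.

Base offense level for witness tampering: 23.
S1 applies: 23 + 3 = 26.
S3 applies: 26 + 3 = 29.
S4 applies: 29 + 2 = 31.
S5 applies: 31 + 2 = 33.
S7 applies (level before this adjustment is 33 ≥ 15, so +5): 33 + 5 = 38.
Level 38 exceeds the maximum of 32; capped at 32.
Final offense level: 32.
Criminal history: 9 prior points → Category B (6-10).
Level 32 falls in the 22-32 band.
Grid: Level 22-32 × Category B = 34-44 months.

34-44 months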